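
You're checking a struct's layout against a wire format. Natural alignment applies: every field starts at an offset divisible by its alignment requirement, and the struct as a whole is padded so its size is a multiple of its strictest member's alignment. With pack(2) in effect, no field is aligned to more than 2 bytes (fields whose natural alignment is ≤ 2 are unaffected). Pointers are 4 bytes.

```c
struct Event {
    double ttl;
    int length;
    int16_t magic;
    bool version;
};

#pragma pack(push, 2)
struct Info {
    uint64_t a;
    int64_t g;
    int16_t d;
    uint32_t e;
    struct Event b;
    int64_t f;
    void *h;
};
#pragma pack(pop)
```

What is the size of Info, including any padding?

Event: 0..8  ttl  (8B, 8-aligned); 8..12  length  (4B, 4-aligned); 12..14  magic  (2B, 2-aligned); 14..15  version  (1B, 1-aligned); 15..16  -- tail padding (1B); sizeof = 16, alignof = 8
0..8  a  (8B, 2-aligned)
8..16  g  (8B, 2-aligned)
16..18  d  (2B, 2-aligned)
18..22  e  (4B, 2-aligned)
22..38  b  (16B, 2-aligned)
38..46  f  (8B, 2-aligned)
46..50  h  (4B, 2-aligned)
sizeof = 50, alignof = 2

50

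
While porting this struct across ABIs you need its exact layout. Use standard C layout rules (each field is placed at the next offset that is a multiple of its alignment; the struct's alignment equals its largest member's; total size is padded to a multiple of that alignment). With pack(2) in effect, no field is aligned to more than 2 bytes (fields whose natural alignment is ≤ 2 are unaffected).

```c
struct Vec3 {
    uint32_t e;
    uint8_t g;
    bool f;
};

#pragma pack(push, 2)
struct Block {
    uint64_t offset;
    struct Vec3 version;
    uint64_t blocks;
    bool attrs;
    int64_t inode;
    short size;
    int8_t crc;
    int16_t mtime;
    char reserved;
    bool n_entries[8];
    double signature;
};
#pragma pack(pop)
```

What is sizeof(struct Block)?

58 bytes

Vec3: @0: e [4B, align 4] → 4; @4: g [1B, align 1] → 5; @5: f [1B, align 1] → 6; +2 tail pad (align 4); size 8, align 4
@0: offset [8B, align 2] → 8
@8: version [8B, align 2] → 16
@16: blocks [8B, align 2] → 24
@24: attrs [1B, align 1] → 25
+1 pad (align 2)
@26: inode [8B, align 2] → 34
@34: size [2B, align 2] → 36
@36: crc [1B, align 1] → 37
+1 pad (align 2)
@38: mtime [2B, align 2] → 40
@40: reserved [1B, align 1] → 41
@41: n_entries [8B, align 1] → 49
+1 pad (align 2)
@50: signature [8B, align 2] → 58
size 58, align 2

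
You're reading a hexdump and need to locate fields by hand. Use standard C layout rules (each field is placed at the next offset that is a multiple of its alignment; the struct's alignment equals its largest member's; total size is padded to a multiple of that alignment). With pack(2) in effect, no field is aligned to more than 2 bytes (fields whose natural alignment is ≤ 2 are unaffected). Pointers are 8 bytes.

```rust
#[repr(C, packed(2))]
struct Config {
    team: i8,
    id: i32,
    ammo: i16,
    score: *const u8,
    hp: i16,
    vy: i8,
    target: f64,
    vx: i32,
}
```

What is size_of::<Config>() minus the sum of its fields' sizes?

2

team at 0 (size 1, align 1) → ends 1
pad 1 to align 2 for id
id at 2 (size 4, align 2) → ends 6
ammo at 6 (size 2, align 2) → ends 8
score at 8 (size 8, align 2) → ends 16
hp at 16 (size 2, align 2) → ends 18
vy at 18 (size 1, align 1) → ends 19
pad 1 to align 2 for target
target at 20 (size 8, align 2) → ends 28
vx at 28 (size 4, align 2) → ends 32
total 32 bytes, alignment 2
data bytes 30, size 32 → padding 2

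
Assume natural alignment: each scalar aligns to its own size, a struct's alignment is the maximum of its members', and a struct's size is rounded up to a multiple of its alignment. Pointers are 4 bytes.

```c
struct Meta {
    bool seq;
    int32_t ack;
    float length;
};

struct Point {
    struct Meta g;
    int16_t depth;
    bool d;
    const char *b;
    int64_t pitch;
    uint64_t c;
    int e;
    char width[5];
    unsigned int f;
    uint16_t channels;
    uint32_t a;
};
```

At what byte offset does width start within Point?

Meta: 0..1  seq  (1B, 1-aligned); 1..4  -- padding (3B); 4..8  ack  (4B, 4-aligned); 8..12  length  (4B, 4-aligned); sizeof = 12, alignof = 4
0..12  g  (12B, 4-aligned)
12..14  depth  (2B, 2-aligned)
14..15  d  (1B, 1-aligned)
15..16  -- padding (1B)
16..20  b  (4B, 4-aligned)
20..24  -- padding (4B)
24..32  pitch  (8B, 8-aligned)
32..40  c  (8B, 8-aligned)
40..44  e  (4B, 4-aligned)
44..49  width  (5B, 1-aligned)

44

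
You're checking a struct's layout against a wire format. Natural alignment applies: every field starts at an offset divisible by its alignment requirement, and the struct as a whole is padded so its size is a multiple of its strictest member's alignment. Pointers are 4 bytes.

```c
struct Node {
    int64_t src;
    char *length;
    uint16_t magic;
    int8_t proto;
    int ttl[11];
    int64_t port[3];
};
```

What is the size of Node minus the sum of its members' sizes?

5

0..8  src  (8B, 8-aligned)
8..12  length  (4B, 4-aligned)
12..14  magic  (2B, 2-aligned)
14..15  proto  (1B, 1-aligned)
15..16  -- padding (1B)
16..60  ttl  (44B, 4-aligned)
60..64  -- padding (4B)
64..88  port  (24B, 8-aligned)
sizeof = 88, alignof = 8
data bytes 83, size 88 → padding 5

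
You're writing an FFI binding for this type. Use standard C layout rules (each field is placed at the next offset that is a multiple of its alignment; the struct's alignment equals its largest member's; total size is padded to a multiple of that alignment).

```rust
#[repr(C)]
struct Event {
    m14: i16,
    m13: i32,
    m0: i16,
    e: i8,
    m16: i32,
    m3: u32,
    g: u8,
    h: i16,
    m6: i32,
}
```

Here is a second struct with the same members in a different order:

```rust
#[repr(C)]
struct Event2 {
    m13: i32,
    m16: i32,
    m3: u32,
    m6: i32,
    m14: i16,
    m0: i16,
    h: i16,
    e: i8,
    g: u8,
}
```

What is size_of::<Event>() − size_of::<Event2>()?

4

m14 at 0 (size 2, align 2) → ends 2
pad 2 to align 4 for m13
m13 at 4 (size 4, align 4) → ends 8
m0 at 8 (size 2, align 2) → ends 10
e at 10 (size 1, align 1) → ends 11
pad 1 to align 4 for m16
m16 at 12 (size 4, align 4) → ends 16
m3 at 16 (size 4, align 4) → ends 20
g at 20 (size 1, align 1) → ends 21
pad 1 to align 2 for h
h at 22 (size 2, align 2) → ends 24
m6 at 24 (size 4, align 4) → ends 28
total 28 bytes, alignment 4
— Event2 —
m13 at 0 (size 4, align 4) → ends 4
m16 at 4 (size 4, align 4) → ends 8
m3 at 8 (size 4, align 4) → ends 12
m6 at 12 (size 4, align 4) → ends 16
m14 at 16 (size 2, align 2) → ends 18
m0 at 18 (size 2, align 2) → ends 20
h at 20 (size 2, align 2) → ends 22
e at 22 (size 1, align 1) → ends 23
g at 23 (size 1, align 1) → ends 24
total 24 bytes, alignment 4
28 − 24 = 4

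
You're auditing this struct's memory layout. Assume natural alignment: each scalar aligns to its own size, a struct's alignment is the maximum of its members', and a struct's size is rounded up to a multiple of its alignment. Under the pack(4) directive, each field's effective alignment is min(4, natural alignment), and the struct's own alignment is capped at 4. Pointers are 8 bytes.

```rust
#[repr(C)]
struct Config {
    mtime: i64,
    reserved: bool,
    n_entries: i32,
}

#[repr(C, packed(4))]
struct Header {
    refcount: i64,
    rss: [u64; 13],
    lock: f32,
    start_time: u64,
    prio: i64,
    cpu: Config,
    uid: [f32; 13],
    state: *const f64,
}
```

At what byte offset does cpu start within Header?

Config: mtime at 0 (size 8, align 8) → ends 8; reserved at 8 (size 1, align 1) → ends 9; pad 3 to align 4 for n_entries; n_entries at 12 (size 4, align 4) → ends 16; total 16 bytes, alignment 8
refcount at 0 (size 8, align 4) → ends 8
rss at 8 (size 104, align 4) → ends 112
lock at 112 (size 4, align 4) → ends 116
start_time at 116 (size 8, align 4) → ends 124
prio at 124 (size 8, align 4) → ends 132
cpu at 132 (size 16, align 4) → ends 148

132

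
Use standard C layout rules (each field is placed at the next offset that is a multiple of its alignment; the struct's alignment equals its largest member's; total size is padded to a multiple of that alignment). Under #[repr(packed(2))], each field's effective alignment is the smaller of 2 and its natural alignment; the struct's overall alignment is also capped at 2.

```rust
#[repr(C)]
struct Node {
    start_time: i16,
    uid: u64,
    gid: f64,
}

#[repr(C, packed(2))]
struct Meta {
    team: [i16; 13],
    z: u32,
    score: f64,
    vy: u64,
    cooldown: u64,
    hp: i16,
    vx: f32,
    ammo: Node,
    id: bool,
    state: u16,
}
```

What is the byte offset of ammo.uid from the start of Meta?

Node: 0..2  start_time  (2B, 2-aligned); 2..8  -- padding (6B); 8..16  uid  (8B, 8-aligned); 16..24  gid  (8B, 8-aligned); sizeof = 24, alignof = 8
0..26  team  (26B, 2-aligned)
26..30  z  (4B, 2-aligned)
30..38  score  (8B, 2-aligned)
38..46  vy  (8B, 2-aligned)
46..54  cooldown  (8B, 2-aligned)
54..56  hp  (2B, 2-aligned)
56..60  vx  (4B, 2-aligned)
60..84  ammo  (24B, 2-aligned)
within Node: uid at 8
60 + 8 = 68

68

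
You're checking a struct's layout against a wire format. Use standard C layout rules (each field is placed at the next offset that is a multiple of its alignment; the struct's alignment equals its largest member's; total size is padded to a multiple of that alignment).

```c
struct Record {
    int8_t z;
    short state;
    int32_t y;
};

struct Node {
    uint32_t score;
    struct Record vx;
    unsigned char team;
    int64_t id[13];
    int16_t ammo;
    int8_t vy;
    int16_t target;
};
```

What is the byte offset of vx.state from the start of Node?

Record: z at 0 (size 1, align 1) → ends 1; pad 1 to align 2 for state; state at 2 (size 2, align 2) → ends 4; y at 4 (size 4, align 4) → ends 8; total 8 bytes, alignment 4
score at 0 (size 4, align 4) → ends 4
vx at 4 (size 8, align 4) → ends 12
within Record: state at 2
4 + 2 = 6

6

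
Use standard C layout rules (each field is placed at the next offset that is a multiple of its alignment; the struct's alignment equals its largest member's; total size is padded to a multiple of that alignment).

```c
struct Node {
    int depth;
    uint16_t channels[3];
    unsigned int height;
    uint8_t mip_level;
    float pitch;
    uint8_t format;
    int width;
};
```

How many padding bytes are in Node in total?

0..4  depth  (4B, 4-aligned)
4..10  channels  (6B, 2-aligned)
10..12  -- padding (2B)
12..16  height  (4B, 4-aligned)
16..17  mip_level  (1B, 1-aligned)
17..20  -- padding (3B)
20..24  pitch  (4B, 4-aligned)
24..25  format  (1B, 1-aligned)
25..28  -- padding (3B)
28..32  width  (4B, 4-aligned)
sizeof = 32, alignof = 4
data bytes 24, size 32 → padding 8

8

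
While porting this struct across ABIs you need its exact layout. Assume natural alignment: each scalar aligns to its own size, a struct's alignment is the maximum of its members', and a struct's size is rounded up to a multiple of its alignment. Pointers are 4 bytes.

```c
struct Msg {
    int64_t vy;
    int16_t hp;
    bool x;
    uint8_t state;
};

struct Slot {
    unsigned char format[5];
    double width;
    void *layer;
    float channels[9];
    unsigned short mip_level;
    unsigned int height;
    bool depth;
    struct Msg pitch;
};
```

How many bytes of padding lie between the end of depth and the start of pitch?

7

Msg: vy at 0 (size 8, align 8) → ends 8; hp at 8 (size 2, align 2) → ends 10; x at 10 (size 1, align 1) → ends 11; state at 11 (size 1, align 1) → ends 12; tail pad 4 to reach multiple of 8; total 16 bytes, alignment 8
format at 0 (size 5, align 1) → ends 5
pad 3 to align 8 for width
width at 8 (size 8, align 8) → ends 16
layer at 16 (size 4, align 4) → ends 20
channels at 20 (size 36, align 4) → ends 56
mip_level at 56 (size 2, align 2) → ends 58
pad 2 to align 4 for height
height at 60 (size 4, align 4) → ends 64
depth at 64 (size 1, align 1) → ends 65
pad 7 to align 8 for pitch
pitch at 72 (size 16, align 8) → ends 88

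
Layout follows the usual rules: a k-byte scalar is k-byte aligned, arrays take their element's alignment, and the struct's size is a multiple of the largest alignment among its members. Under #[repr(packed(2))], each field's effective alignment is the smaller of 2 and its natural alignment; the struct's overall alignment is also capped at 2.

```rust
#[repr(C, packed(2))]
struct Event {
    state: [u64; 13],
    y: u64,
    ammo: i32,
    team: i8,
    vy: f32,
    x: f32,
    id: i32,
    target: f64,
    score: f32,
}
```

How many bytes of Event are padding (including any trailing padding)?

@0: state [104B, align 2] → 104
@104: y [8B, align 2] → 112
@112: ammo [4B, align 2] → 116
@116: team [1B, align 1] → 117
+1 pad (align 2)
@118: vy [4B, align 2] → 122
@122: x [4B, align 2] → 126
@126: id [4B, align 2] → 130
@130: target [8B, align 2] → 138
@138: score [4B, align 2] → 142
size 142, align 2
data bytes 141, size 142 → padding 1

1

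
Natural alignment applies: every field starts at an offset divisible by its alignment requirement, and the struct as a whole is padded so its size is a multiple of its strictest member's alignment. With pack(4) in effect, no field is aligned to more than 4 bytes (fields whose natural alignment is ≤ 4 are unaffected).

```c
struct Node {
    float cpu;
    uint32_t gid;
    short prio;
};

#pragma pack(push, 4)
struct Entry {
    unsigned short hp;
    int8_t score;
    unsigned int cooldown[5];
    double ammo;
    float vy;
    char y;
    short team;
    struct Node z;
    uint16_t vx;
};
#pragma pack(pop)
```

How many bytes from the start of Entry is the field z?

Node: @0: cpu [4B, align 4] → 4; @4: gid [4B, align 4] → 8; @8: prio [2B, align 2] → 10; +2 tail pad (align 4); size 12, align 4
@0: hp [2B, align 2] → 2
@2: score [1B, align 1] → 3
+1 pad (align 4)
@4: cooldown [20B, align 4] → 24
@24: ammo [8B, align 4] → 32
@32: vy [4B, align 4] → 36
@36: y [1B, align 1] → 37
+1 pad (align 2)
@38: team [2B, align 2] → 40
@40: z [12B, align 4] → 52

40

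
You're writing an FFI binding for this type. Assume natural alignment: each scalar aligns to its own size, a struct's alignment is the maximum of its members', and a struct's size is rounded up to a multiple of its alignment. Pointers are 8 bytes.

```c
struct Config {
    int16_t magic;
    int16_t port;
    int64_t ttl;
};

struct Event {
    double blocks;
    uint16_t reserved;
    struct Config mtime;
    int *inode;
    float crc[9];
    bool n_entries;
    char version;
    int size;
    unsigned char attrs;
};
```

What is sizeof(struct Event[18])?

Config: @0: magic [2B, align 2] → 2; @2: port [2B, align 2] → 4; +4 pad (align 8); @8: ttl [8B, align 8] → 16; size 16, align 8
@0: blocks [8B, align 8] → 8
@8: reserved [2B, align 2] → 10
+6 pad (align 8)
@16: mtime [16B, align 8] → 32
@32: inode [8B, align 8] → 40
@40: crc [36B, align 4] → 76
@76: n_entries [1B, align 1] → 77
@77: version [1B, align 1] → 78
+2 pad (align 4)
@80: size [4B, align 4] → 84
@84: attrs [1B, align 1] → 85
+3 tail pad (align 8)
size 88, align 8
array of 18: 18 × 88 = 1584

1584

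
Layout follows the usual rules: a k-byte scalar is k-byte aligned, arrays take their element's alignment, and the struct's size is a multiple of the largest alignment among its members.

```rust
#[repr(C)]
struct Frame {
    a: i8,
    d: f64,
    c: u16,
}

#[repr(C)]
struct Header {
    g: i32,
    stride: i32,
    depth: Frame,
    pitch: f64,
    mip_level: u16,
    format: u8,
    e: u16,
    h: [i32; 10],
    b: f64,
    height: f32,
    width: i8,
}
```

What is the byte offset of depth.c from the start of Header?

24

Frame: a at 0 (size 1, align 1) → ends 1; pad 7 to align 8 for d; d at 8 (size 8, align 8) → ends 16; c at 16 (size 2, align 2) → ends 18; tail pad 6 to reach multiple of 8; total 24 bytes, alignment 8
g at 0 (size 4, align 4) → ends 4
stride at 4 (size 4, align 4) → ends 8
depth at 8 (size 24, align 8) → ends 32
within Frame: c at 16
8 + 16 = 24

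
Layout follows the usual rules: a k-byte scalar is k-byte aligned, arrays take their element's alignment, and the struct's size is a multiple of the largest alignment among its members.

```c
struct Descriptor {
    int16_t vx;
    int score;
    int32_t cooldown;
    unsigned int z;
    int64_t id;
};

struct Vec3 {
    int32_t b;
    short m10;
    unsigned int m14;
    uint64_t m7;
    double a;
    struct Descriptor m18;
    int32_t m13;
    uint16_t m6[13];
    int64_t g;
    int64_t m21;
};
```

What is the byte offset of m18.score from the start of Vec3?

36

Descriptor: vx at 0 (size 2, align 2) → ends 2; pad 2 to align 4 for score; score at 4 (size 4, align 4) → ends 8; cooldown at 8 (size 4, align 4) → ends 12; z at 12 (size 4, align 4) → ends 16; id at 16 (size 8, align 8) → ends 24; total 24 bytes, alignment 8
b at 0 (size 4, align 4) → ends 4
m10 at 4 (size 2, align 2) → ends 6
pad 2 to align 4 for m14
m14 at 8 (size 4, align 4) → ends 12
pad 4 to align 8 for m7
m7 at 16 (size 8, align 8) → ends 24
a at 24 (size 8, align 8) → ends 32
m18 at 32 (size 24, align 8) → ends 56
within Descriptor: score at 4
32 + 4 = 36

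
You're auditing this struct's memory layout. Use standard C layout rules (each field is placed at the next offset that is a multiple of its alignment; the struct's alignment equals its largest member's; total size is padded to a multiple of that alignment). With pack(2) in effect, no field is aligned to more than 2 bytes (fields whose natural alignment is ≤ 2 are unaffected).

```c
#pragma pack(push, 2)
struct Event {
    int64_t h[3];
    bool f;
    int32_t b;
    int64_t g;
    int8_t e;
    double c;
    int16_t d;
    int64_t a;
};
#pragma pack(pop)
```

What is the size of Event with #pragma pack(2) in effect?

58

h at 0 (size 24, align 2) → ends 24
f at 24 (size 1, align 1) → ends 25
pad 1 to align 2 for b
b at 26 (size 4, align 2) → ends 30
g at 30 (size 8, align 2) → ends 38
e at 38 (size 1, align 1) → ends 39
pad 1 to align 2 for c
c at 40 (size 8, align 2) → ends 48
d at 48 (size 2, align 2) → ends 50
a at 50 (size 8, align 2) → ends 58
total 58 bytes, alignment 2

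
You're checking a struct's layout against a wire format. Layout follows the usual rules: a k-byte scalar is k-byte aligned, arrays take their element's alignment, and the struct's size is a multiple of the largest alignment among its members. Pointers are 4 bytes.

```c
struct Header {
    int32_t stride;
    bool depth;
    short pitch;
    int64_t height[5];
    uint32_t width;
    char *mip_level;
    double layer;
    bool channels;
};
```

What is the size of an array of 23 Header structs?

1656

0..4  stride  (4B, 4-aligned)
4..5  depth  (1B, 1-aligned)
5..6  -- padding (1B)
6..8  pitch  (2B, 2-aligned)
8..48  height  (40B, 8-aligned)
48..52  width  (4B, 4-aligned)
52..56  mip_level  (4B, 4-aligned)
56..64  layer  (8B, 8-aligned)
64..65  channels  (1B, 1-aligned)
65..72  -- tail padding (7B)
sizeof = 72, alignof = 8
array of 23: 23 × 72 = 1656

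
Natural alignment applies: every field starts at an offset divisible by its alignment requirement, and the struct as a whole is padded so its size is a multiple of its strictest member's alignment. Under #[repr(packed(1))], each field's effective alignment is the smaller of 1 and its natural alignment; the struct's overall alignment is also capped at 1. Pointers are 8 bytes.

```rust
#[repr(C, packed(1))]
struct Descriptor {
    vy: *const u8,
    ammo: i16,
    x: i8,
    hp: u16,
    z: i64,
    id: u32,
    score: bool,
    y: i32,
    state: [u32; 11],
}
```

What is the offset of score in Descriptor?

25

@0: vy [8B, align 1] → 8
@8: ammo [2B, align 1] → 10
@10: x [1B, align 1] → 11
@11: hp [2B, align 1] → 13
@13: z [8B, align 1] → 21
@21: id [4B, align 1] → 25
@25: score [1B, align 1] → 26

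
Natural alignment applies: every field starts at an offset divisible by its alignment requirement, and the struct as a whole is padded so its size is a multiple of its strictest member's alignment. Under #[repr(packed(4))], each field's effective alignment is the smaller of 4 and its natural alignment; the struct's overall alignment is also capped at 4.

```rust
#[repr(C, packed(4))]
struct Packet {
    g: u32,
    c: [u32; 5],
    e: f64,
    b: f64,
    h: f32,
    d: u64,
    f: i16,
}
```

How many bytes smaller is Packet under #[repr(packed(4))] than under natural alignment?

8

natural layout:
  @0: g [4B, align 4] → 4
  @4: c [20B, align 4] → 24
  @24: e [8B, align 8] → 32
  @32: b [8B, align 8] → 40
  @40: h [4B, align 4] → 44
  +4 pad (align 8)
  @48: d [8B, align 8] → 56
  @56: f [2B, align 2] → 58
  +6 tail pad (align 8)
  size 64, align 8
packed(4) layout:
  @0: g [4B, align 4] → 4
  @4: c [20B, align 4] → 24
  @24: e [8B, align 4] → 32
  @32: b [8B, align 4] → 40
  @40: h [4B, align 4] → 44
  @44: d [8B, align 4] → 52
  @52: f [2B, align 2] → 54
  +2 tail pad (align 4)
  size 56, align 4
64 − 56 = 8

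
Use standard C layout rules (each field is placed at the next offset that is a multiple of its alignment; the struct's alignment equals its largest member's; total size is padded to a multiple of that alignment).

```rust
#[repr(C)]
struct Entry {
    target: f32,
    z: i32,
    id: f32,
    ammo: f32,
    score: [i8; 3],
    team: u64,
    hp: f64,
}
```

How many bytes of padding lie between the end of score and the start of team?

5

@0: target [4B, align 4] → 4
@4: z [4B, align 4] → 8
@8: id [4B, align 4] → 12
@12: ammo [4B, align 4] → 16
@16: score [3B, align 1] → 19
+5 pad (align 8)
@24: team [8B, align 8] → 32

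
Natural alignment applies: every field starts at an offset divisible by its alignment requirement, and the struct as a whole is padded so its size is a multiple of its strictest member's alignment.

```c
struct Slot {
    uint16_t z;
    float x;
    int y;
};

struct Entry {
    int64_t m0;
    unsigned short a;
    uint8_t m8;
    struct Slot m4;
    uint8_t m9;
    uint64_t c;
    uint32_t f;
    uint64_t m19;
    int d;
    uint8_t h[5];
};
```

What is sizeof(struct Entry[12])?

864

Slot: 0..2  z  (2B, 2-aligned); 2..4  -- padding (2B); 4..8  x  (4B, 4-aligned); 8..12  y  (4B, 4-aligned); sizeof = 12, alignof = 4
0..8  m0  (8B, 8-aligned)
8..10  a  (2B, 2-aligned)
10..11  m8  (1B, 1-aligned)
11..12  -- padding (1B)
12..24  m4  (12B, 4-aligned)
24..25  m9  (1B, 1-aligned)
25..32  -- padding (7B)
32..40  c  (8B, 8-aligned)
40..44  f  (4B, 4-aligned)
44..48  -- padding (4B)
48..56  m19  (8B, 8-aligned)
56..60  d  (4B, 4-aligned)
60..65  h  (5B, 1-aligned)
65..72  -- tail padding (7B)
sizeof = 72, alignof = 8
array of 12: 12 × 72 = 864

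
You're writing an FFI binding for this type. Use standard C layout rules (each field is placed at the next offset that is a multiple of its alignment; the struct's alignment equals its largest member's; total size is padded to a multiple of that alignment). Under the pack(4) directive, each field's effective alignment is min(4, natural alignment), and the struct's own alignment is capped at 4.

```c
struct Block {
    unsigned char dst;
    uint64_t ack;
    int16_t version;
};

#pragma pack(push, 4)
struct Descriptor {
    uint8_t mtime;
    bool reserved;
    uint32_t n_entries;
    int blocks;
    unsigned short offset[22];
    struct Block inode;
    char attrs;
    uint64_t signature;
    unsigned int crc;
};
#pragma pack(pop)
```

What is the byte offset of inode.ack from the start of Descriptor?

Block: dst at 0 (size 1, align 1) → ends 1; pad 7 to align 8 for ack; ack at 8 (size 8, align 8) → ends 16; version at 16 (size 2, align 2) → ends 18; tail pad 6 to reach multiple of 8; total 24 bytes, alignment 8
mtime at 0 (size 1, align 1) → ends 1
reserved at 1 (size 1, align 1) → ends 2
pad 2 to align 4 for n_entries
n_entries at 4 (size 4, align 4) → ends 8
blocks at 8 (size 4, align 4) → ends 12
offset at 12 (size 44, align 2) → ends 56
inode at 56 (size 24, align 4) → ends 80
within Block: ack at 8
56 + 8 = 64

64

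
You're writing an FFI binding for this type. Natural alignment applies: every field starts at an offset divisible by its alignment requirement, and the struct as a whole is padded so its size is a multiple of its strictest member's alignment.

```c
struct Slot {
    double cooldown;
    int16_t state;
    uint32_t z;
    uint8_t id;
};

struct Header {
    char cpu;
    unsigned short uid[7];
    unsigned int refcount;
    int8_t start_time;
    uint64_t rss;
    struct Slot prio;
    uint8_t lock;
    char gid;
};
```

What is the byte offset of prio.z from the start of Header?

44

Slot: 0..8  cooldown  (8B, 8-aligned); 8..10  state  (2B, 2-aligned); 10..12  -- padding (2B); 12..16  z  (4B, 4-aligned); 16..17  id  (1B, 1-aligned); 17..24  -- tail padding (7B); sizeof = 24, alignof = 8
0..1  cpu  (1B, 1-aligned)
1..2  -- padding (1B)
2..16  uid  (14B, 2-aligned)
16..20  refcount  (4B, 4-aligned)
20..21  start_time  (1B, 1-aligned)
21..24  -- padding (3B)
24..32  rss  (8B, 8-aligned)
32..56  prio  (24B, 8-aligned)
within Slot: z at 12
32 + 12 = 44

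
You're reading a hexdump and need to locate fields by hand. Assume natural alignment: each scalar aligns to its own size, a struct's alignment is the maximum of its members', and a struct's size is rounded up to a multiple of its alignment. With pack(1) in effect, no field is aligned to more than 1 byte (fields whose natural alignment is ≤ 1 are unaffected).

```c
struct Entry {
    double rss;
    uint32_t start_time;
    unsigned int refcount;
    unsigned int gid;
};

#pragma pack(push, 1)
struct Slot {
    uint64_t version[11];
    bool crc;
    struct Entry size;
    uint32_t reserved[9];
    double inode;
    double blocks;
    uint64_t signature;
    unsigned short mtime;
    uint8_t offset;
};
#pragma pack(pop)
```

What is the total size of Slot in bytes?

176

Entry: @0: rss [8B, align 8] → 8; @8: start_time [4B, align 4] → 12; @12: refcount [4B, align 4] → 16; @16: gid [4B, align 4] → 20; +4 tail pad (align 8); size 24, align 8
@0: version [88B, align 1] → 88
@88: crc [1B, align 1] → 89
@89: size [24B, align 1] → 113
@113: reserved [36B, align 1] → 149
@149: inode [8B, align 1] → 157
@157: blocks [8B, align 1] → 165
@165: signature [8B, align 1] → 173
@173: mtime [2B, align 1] → 175
@175: offset [1B, align 1] → 176
size 176, align 1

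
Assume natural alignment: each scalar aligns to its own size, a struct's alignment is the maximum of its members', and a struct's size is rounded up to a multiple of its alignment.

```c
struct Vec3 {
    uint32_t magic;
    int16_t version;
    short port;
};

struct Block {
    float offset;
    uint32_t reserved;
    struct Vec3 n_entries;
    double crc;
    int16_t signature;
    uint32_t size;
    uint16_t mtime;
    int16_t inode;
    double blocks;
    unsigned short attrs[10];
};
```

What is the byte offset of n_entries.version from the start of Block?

12

Vec3: @0: magic [4B, align 4] → 4; @4: version [2B, align 2] → 6; @6: port [2B, align 2] → 8; size 8, align 4
@0: offset [4B, align 4] → 4
@4: reserved [4B, align 4] → 8
@8: n_entries [8B, align 4] → 16
within Vec3: version at 4
8 + 4 = 12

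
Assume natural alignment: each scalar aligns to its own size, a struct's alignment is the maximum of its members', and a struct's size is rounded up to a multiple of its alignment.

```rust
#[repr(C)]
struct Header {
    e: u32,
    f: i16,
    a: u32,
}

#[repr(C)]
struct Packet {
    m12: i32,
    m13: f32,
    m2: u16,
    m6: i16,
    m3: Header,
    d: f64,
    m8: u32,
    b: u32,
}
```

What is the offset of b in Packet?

36

Header: e at 0 (size 4, align 4) → ends 4; f at 4 (size 2, align 2) → ends 6; pad 2 to align 4 for a; a at 8 (size 4, align 4) → ends 12; total 12 bytes, alignment 4
m12 at 0 (size 4, align 4) → ends 4
m13 at 4 (size 4, align 4) → ends 8
m2 at 8 (size 2, align 2) → ends 10
m6 at 10 (size 2, align 2) → ends 12
m3 at 12 (size 12, align 4) → ends 24
d at 24 (size 8, align 8) → ends 32
m8 at 32 (size 4, align 4) → ends 36
b at 36 (size 4, align 4) → ends 40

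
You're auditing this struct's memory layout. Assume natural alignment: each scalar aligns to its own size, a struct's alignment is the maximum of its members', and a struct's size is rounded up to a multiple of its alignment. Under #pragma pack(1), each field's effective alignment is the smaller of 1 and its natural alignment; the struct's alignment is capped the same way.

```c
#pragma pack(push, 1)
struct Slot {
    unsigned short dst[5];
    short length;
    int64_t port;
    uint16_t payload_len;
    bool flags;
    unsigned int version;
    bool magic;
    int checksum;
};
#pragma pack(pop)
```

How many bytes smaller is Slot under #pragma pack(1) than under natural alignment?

natural layout:
  0..10  dst  (10B, 2-aligned)
  10..12  length  (2B, 2-aligned)
  12..16  -- padding (4B)
  16..24  port  (8B, 8-aligned)
  24..26  payload_len  (2B, 2-aligned)
  26..27  flags  (1B, 1-aligned)
  27..28  -- padding (1B)
  28..32  version  (4B, 4-aligned)
  32..33  magic  (1B, 1-aligned)
  33..36  -- padding (3B)
  36..40  checksum  (4B, 4-aligned)
  sizeof = 40, alignof = 8
packed(1) layout:
  0..10  dst  (10B, 1-aligned)
  10..12  length  (2B, 1-aligned)
  12..20  port  (8B, 1-aligned)
  20..22  payload_len  (2B, 1-aligned)
  22..23  flags  (1B, 1-aligned)
  23..27  version  (4B, 1-aligned)
  27..28  magic  (1B, 1-aligned)
  28..32  checksum  (4B, 1-aligned)
  sizeof = 32, alignof = 1
40 − 32 = 8

8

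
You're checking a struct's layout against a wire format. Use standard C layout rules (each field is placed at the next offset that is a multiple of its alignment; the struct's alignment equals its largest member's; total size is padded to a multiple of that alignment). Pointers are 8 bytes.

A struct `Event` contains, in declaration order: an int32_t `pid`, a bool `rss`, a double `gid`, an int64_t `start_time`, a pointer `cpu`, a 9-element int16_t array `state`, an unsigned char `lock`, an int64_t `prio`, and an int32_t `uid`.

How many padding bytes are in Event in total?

0..4  pid  (4B, 4-aligned)
4..5  rss  (1B, 1-aligned)
5..8  -- padding (3B)
8..16  gid  (8B, 8-aligned)
16..24  start_time  (8B, 8-aligned)
24..32  cpu  (8B, 8-aligned)
32..50  state  (18B, 2-aligned)
50..51  lock  (1B, 1-aligned)
51..56  -- padding (5B)
56..64  prio  (8B, 8-aligned)
64..68  uid  (4B, 4-aligned)
68..72  -- tail padding (4B)
sizeof = 72, alignof = 8
data bytes 60, size 72 → padding 12

12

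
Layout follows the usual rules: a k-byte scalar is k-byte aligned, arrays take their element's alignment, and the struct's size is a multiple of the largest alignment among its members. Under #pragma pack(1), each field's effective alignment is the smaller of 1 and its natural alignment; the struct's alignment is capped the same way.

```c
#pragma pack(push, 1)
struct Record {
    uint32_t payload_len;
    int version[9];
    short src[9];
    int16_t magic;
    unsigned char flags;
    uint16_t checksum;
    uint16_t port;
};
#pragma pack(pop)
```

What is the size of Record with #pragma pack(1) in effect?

65

payload_len at 0 (size 4, align 1) → ends 4
version at 4 (size 36, align 1) → ends 40
src at 40 (size 18, align 1) → ends 58
magic at 58 (size 2, align 1) → ends 60
flags at 60 (size 1, align 1) → ends 61
checksum at 61 (size 2, align 1) → ends 63
port at 63 (size 2, align 1) → ends 65
total 65 bytes, alignment 1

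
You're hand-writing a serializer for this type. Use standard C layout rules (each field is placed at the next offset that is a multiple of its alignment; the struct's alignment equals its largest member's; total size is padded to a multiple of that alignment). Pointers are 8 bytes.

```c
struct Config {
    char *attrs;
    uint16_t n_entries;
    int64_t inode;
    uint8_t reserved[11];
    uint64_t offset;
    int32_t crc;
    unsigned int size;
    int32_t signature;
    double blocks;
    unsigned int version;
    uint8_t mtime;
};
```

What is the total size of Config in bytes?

attrs at 0 (size 8, align 8) → ends 8
n_entries at 8 (size 2, align 2) → ends 10
pad 6 to align 8 for inode
inode at 16 (size 8, align 8) → ends 24
reserved at 24 (size 11, align 1) → ends 35
pad 5 to align 8 for offset
offset at 40 (size 8, align 8) → ends 48
crc at 48 (size 4, align 4) → ends 52
size at 52 (size 4, align 4) → ends 56
signature at 56 (size 4, align 4) → ends 60
pad 4 to align 8 for blocks
blocks at 64 (size 8, align 8) → ends 72
version at 72 (size 4, align 4) → ends 76
mtime at 76 (size 1, align 1) → ends 77
tail pad 3 to reach multiple of 8
total 80 bytes, alignment 8

80 bytes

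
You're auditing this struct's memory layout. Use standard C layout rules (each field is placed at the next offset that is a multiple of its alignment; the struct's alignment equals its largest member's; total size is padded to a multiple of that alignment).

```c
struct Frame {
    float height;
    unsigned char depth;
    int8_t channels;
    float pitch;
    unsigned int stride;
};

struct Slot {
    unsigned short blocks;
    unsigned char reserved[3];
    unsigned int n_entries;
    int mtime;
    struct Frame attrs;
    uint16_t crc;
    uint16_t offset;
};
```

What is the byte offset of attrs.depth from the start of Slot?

20

Frame: height at 0 (size 4, align 4) → ends 4; depth at 4 (size 1, align 1) → ends 5; channels at 5 (size 1, align 1) → ends 6; pad 2 to align 4 for pitch; pitch at 8 (size 4, align 4) → ends 12; stride at 12 (size 4, align 4) → ends 16; total 16 bytes, alignment 4
blocks at 0 (size 2, align 2) → ends 2
reserved at 2 (size 3, align 1) → ends 5
pad 3 to align 4 for n_entries
n_entries at 8 (size 4, align 4) → ends 12
mtime at 12 (size 4, align 4) → ends 16
attrs at 16 (size 16, align 4) → ends 32
within Frame: depth at 4
16 + 4 = 20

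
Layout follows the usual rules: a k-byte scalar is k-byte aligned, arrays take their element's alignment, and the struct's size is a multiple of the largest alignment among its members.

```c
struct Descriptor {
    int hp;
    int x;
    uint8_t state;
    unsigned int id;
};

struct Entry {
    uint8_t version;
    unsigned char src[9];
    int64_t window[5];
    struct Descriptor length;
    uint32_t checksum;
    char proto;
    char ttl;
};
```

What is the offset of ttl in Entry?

Descriptor: @0: hp [4B, align 4] → 4; @4: x [4B, align 4] → 8; @8: state [1B, align 1] → 9; +3 pad (align 4); @12: id [4B, align 4] → 16; size 16, align 4
@0: version [1B, align 1] → 1
@1: src [9B, align 1] → 10
+6 pad (align 8)
@16: window [40B, align 8] → 56
@56: length [16B, align 4] → 72
@72: checksum [4B, align 4] → 76
@76: proto [1B, align 1] → 77
@77: ttl [1B, align 1] → 78

77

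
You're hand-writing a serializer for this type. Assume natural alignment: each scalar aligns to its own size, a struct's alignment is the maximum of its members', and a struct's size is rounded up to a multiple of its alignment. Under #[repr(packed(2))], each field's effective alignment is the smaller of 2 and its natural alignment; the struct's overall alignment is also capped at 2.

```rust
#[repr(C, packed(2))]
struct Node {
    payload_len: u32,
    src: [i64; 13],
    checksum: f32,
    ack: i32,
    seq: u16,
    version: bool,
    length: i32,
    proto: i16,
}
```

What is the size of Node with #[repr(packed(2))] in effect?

@0: payload_len [4B, align 2] → 4
@4: src [104B, align 2] → 108
@108: checksum [4B, align 2] → 112
@112: ack [4B, align 2] → 116
@116: seq [2B, align 2] → 118
@118: version [1B, align 1] → 119
+1 pad (align 2)
@120: length [4B, align 2] → 124
@124: proto [2B, align 2] → 126
size 126, align 2

126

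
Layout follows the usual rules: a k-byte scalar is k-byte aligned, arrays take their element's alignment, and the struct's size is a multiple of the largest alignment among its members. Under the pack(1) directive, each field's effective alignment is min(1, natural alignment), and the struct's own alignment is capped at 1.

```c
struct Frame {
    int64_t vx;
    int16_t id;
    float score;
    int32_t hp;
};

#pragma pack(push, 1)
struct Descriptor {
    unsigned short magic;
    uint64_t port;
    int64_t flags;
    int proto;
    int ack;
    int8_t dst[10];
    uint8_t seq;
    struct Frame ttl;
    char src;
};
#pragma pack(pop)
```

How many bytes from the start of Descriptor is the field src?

61

Frame: @0: vx [8B, align 8] → 8; @8: id [2B, align 2] → 10; +2 pad (align 4); @12: score [4B, align 4] → 16; @16: hp [4B, align 4] → 20; +4 tail pad (align 8); size 24, align 8
@0: magic [2B, align 1] → 2
@2: port [8B, align 1] → 10
@10: flags [8B, align 1] → 18
@18: proto [4B, align 1] → 22
@22: ack [4B, align 1] → 26
@26: dst [10B, align 1] → 36
@36: seq [1B, align 1] → 37
@37: ttl [24B, align 1] → 61
@61: src [1B, align 1] → 62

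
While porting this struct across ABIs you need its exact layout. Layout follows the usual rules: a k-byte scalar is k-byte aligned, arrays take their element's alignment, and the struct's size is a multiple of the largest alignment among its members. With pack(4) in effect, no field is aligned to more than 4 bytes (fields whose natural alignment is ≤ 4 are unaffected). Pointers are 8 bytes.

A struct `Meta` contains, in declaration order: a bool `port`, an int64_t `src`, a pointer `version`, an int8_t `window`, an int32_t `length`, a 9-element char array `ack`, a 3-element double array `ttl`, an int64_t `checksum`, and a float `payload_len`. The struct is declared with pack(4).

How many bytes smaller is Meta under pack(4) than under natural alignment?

natural layout:
  @0: port [1B, align 1] → 1
  +7 pad (align 8)
  @8: src [8B, align 8] → 16
  @16: version [8B, align 8] → 24
  @24: window [1B, align 1] → 25
  +3 pad (align 4)
  @28: length [4B, align 4] → 32
  @32: ack [9B, align 1] → 41
  +7 pad (align 8)
  @48: ttl [24B, align 8] → 72
  @72: checksum [8B, align 8] → 80
  @80: payload_len [4B, align 4] → 84
  +4 tail pad (align 8)
  size 88, align 8
packed(4) layout:
  @0: port [1B, align 1] → 1
  +3 pad (align 4)
  @4: src [8B, align 4] → 12
  @12: version [8B, align 4] → 20
  @20: window [1B, align 1] → 21
  +3 pad (align 4)
  @24: length [4B, align 4] → 28
  @28: ack [9B, align 1] → 37
  +3 pad (align 4)
  @40: ttl [24B, align 4] → 64
  @64: checksum [8B, align 4] → 72
  @72: payload_len [4B, align 4] → 76
  size 76, align 4
88 − 76 = 12

12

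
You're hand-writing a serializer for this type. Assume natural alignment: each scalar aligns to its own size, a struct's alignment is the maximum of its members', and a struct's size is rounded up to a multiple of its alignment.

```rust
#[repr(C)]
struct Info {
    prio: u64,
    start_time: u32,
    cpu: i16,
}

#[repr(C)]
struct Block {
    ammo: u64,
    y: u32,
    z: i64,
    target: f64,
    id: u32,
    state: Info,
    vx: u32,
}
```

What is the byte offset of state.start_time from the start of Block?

Info: prio at 0 (size 8, align 8) → ends 8; start_time at 8 (size 4, align 4) → ends 12; cpu at 12 (size 2, align 2) → ends 14; tail pad 2 to reach multiple of 8; total 16 bytes, alignment 8
ammo at 0 (size 8, align 8) → ends 8
y at 8 (size 4, align 4) → ends 12
pad 4 to align 8 for z
z at 16 (size 8, align 8) → ends 24
target at 24 (size 8, align 8) → ends 32
id at 32 (size 4, align 4) → ends 36
pad 4 to align 8 for state
state at 40 (size 16, align 8) → ends 56
within Info: start_time at 8
40 + 8 = 48

48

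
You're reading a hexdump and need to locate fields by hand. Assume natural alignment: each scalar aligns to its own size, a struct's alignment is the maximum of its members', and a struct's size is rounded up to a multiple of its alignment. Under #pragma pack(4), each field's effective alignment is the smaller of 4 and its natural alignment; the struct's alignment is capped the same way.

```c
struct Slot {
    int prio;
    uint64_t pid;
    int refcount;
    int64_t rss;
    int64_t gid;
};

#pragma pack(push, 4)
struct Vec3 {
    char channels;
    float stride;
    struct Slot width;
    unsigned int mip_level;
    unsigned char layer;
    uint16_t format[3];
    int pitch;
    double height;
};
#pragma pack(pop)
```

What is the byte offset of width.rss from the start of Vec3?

Slot: 0..4  prio  (4B, 4-aligned); 4..8  -- padding (4B); 8..16  pid  (8B, 8-aligned); 16..20  refcount  (4B, 4-aligned); 20..24  -- padding (4B); 24..32  rss  (8B, 8-aligned); 32..40  gid  (8B, 8-aligned); sizeof = 40, alignof = 8
0..1  channels  (1B, 1-aligned)
1..4  -- padding (3B)
4..8  stride  (4B, 4-aligned)
8..48  width  (40B, 4-aligned)
within Slot: rss at 24
8 + 24 = 32

32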